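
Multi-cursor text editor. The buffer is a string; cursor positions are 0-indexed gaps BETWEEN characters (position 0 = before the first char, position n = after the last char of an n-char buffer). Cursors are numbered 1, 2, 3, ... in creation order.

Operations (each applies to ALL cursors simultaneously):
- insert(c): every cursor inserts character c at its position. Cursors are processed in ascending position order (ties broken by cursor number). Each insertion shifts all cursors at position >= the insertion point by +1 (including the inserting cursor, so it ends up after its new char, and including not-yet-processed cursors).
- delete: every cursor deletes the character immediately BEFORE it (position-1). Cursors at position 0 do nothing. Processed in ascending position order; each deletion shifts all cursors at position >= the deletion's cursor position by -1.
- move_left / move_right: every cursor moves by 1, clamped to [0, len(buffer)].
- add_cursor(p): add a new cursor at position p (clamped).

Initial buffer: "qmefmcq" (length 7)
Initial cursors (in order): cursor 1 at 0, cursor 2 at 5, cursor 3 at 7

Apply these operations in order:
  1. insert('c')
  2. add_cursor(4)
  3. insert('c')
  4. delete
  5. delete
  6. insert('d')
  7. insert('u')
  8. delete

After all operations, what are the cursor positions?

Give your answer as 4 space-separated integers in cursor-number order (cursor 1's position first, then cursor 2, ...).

After op 1 (insert('c')): buffer="cqmefmccqc" (len 10), cursors c1@1 c2@7 c3@10, authorship 1.....2..3
After op 2 (add_cursor(4)): buffer="cqmefmccqc" (len 10), cursors c1@1 c4@4 c2@7 c3@10, authorship 1.....2..3
After op 3 (insert('c')): buffer="ccqmecfmcccqcc" (len 14), cursors c1@2 c4@6 c2@10 c3@14, authorship 11...4..22..33
After op 4 (delete): buffer="cqmefmccqc" (len 10), cursors c1@1 c4@4 c2@7 c3@10, authorship 1.....2..3
After op 5 (delete): buffer="qmfmcq" (len 6), cursors c1@0 c4@2 c2@4 c3@6, authorship ......
After op 6 (insert('d')): buffer="dqmdfmdcqd" (len 10), cursors c1@1 c4@4 c2@7 c3@10, authorship 1..4..2..3
After op 7 (insert('u')): buffer="duqmdufmducqdu" (len 14), cursors c1@2 c4@6 c2@10 c3@14, authorship 11..44..22..33
After op 8 (delete): buffer="dqmdfmdcqd" (len 10), cursors c1@1 c4@4 c2@7 c3@10, authorship 1..4..2..3

Answer: 1 7 10 4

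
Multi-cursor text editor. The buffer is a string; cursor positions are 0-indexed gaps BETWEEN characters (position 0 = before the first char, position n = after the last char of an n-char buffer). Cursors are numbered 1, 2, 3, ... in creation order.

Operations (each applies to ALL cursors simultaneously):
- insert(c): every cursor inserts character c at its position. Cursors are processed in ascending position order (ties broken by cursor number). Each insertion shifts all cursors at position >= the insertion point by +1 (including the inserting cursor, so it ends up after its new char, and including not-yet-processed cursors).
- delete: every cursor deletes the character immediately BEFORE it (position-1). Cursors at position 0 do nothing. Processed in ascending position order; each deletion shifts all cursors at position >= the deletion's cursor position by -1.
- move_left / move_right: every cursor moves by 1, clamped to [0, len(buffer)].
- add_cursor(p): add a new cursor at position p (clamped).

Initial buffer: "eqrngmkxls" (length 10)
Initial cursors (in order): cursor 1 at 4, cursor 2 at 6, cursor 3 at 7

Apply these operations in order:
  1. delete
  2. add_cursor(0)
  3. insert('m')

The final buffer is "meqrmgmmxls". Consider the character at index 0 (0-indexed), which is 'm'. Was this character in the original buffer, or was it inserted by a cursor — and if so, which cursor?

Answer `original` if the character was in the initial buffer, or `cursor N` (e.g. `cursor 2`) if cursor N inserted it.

Answer: cursor 4

Derivation:
After op 1 (delete): buffer="eqrgxls" (len 7), cursors c1@3 c2@4 c3@4, authorship .......
After op 2 (add_cursor(0)): buffer="eqrgxls" (len 7), cursors c4@0 c1@3 c2@4 c3@4, authorship .......
After op 3 (insert('m')): buffer="meqrmgmmxls" (len 11), cursors c4@1 c1@5 c2@8 c3@8, authorship 4...1.23...
Authorship (.=original, N=cursor N): 4 . . . 1 . 2 3 . . .
Index 0: author = 4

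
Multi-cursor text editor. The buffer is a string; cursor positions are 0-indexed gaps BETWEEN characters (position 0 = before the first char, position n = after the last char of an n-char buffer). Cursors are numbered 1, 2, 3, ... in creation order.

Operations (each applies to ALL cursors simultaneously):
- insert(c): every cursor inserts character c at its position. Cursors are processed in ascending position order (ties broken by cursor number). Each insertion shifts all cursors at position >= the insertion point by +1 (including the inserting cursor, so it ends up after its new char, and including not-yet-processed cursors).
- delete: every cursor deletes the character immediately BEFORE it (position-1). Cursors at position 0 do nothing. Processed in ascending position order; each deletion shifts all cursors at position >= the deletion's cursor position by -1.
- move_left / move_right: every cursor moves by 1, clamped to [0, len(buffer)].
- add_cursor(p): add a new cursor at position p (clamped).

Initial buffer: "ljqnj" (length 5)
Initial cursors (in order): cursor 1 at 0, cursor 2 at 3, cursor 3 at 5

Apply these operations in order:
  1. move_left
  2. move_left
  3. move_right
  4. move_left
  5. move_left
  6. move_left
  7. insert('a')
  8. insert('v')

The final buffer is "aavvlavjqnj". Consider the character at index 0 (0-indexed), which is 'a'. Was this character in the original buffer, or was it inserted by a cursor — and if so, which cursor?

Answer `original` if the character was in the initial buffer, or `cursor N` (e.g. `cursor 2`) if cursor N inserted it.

Answer: cursor 1

Derivation:
After op 1 (move_left): buffer="ljqnj" (len 5), cursors c1@0 c2@2 c3@4, authorship .....
After op 2 (move_left): buffer="ljqnj" (len 5), cursors c1@0 c2@1 c3@3, authorship .....
After op 3 (move_right): buffer="ljqnj" (len 5), cursors c1@1 c2@2 c3@4, authorship .....
After op 4 (move_left): buffer="ljqnj" (len 5), cursors c1@0 c2@1 c3@3, authorship .....
After op 5 (move_left): buffer="ljqnj" (len 5), cursors c1@0 c2@0 c3@2, authorship .....
After op 6 (move_left): buffer="ljqnj" (len 5), cursors c1@0 c2@0 c3@1, authorship .....
After op 7 (insert('a')): buffer="aalajqnj" (len 8), cursors c1@2 c2@2 c3@4, authorship 12.3....
After op 8 (insert('v')): buffer="aavvlavjqnj" (len 11), cursors c1@4 c2@4 c3@7, authorship 1212.33....
Authorship (.=original, N=cursor N): 1 2 1 2 . 3 3 . . . .
Index 0: author = 1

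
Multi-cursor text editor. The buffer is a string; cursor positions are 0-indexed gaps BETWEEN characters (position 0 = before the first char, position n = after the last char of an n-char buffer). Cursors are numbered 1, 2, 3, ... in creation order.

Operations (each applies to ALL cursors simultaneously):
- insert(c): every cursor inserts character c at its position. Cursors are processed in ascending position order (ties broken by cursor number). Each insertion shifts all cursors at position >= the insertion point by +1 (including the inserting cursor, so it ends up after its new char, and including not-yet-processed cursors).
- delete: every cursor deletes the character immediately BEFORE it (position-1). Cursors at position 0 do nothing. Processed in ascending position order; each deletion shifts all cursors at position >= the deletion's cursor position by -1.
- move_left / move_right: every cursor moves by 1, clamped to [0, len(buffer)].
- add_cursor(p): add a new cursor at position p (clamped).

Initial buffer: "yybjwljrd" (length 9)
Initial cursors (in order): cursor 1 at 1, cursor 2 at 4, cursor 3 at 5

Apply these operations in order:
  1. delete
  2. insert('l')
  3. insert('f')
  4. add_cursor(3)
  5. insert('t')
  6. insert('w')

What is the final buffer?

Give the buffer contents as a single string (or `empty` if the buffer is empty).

After op 1 (delete): buffer="ybljrd" (len 6), cursors c1@0 c2@2 c3@2, authorship ......
After op 2 (insert('l')): buffer="lybllljrd" (len 9), cursors c1@1 c2@5 c3@5, authorship 1..23....
After op 3 (insert('f')): buffer="lfybllffljrd" (len 12), cursors c1@2 c2@8 c3@8, authorship 11..2323....
After op 4 (add_cursor(3)): buffer="lfybllffljrd" (len 12), cursors c1@2 c4@3 c2@8 c3@8, authorship 11..2323....
After op 5 (insert('t')): buffer="lftytbllffttljrd" (len 16), cursors c1@3 c4@5 c2@12 c3@12, authorship 111.4.232323....
After op 6 (insert('w')): buffer="lftwytwbllffttwwljrd" (len 20), cursors c1@4 c4@7 c2@16 c3@16, authorship 1111.44.23232323....

Answer: lftwytwbllffttwwljrd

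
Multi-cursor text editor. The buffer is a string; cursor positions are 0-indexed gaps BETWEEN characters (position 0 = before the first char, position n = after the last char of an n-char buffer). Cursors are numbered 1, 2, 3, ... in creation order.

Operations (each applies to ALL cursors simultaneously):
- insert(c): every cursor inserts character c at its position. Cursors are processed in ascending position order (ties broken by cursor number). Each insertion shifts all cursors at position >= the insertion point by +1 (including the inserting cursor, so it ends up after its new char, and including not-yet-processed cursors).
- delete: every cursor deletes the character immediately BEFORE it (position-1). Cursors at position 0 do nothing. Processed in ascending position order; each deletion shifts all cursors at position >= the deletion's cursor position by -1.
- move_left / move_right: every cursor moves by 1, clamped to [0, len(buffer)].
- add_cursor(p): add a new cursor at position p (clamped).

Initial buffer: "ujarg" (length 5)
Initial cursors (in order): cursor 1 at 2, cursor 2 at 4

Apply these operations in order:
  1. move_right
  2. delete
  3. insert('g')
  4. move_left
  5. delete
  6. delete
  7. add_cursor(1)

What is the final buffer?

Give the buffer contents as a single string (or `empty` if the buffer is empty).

Answer: g

Derivation:
After op 1 (move_right): buffer="ujarg" (len 5), cursors c1@3 c2@5, authorship .....
After op 2 (delete): buffer="ujr" (len 3), cursors c1@2 c2@3, authorship ...
After op 3 (insert('g')): buffer="ujgrg" (len 5), cursors c1@3 c2@5, authorship ..1.2
After op 4 (move_left): buffer="ujgrg" (len 5), cursors c1@2 c2@4, authorship ..1.2
After op 5 (delete): buffer="ugg" (len 3), cursors c1@1 c2@2, authorship .12
After op 6 (delete): buffer="g" (len 1), cursors c1@0 c2@0, authorship 2
After op 7 (add_cursor(1)): buffer="g" (len 1), cursors c1@0 c2@0 c3@1, authorship 2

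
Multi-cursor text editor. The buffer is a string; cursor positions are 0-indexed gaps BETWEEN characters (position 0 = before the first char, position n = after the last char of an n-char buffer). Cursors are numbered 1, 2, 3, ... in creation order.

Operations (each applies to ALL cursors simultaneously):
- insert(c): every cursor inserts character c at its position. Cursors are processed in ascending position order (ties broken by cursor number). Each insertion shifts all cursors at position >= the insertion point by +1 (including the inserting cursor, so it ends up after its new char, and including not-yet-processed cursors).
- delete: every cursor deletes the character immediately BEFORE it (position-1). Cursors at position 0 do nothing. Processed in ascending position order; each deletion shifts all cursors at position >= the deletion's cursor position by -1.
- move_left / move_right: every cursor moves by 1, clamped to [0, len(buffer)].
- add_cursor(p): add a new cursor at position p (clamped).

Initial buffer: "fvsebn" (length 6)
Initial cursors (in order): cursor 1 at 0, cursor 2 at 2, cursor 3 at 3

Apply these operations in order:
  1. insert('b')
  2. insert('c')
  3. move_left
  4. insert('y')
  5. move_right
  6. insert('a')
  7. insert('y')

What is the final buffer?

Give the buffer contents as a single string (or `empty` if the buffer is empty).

After op 1 (insert('b')): buffer="bfvbsbebn" (len 9), cursors c1@1 c2@4 c3@6, authorship 1..2.3...
After op 2 (insert('c')): buffer="bcfvbcsbcebn" (len 12), cursors c1@2 c2@6 c3@9, authorship 11..22.33...
After op 3 (move_left): buffer="bcfvbcsbcebn" (len 12), cursors c1@1 c2@5 c3@8, authorship 11..22.33...
After op 4 (insert('y')): buffer="bycfvbycsbycebn" (len 15), cursors c1@2 c2@7 c3@11, authorship 111..222.333...
After op 5 (move_right): buffer="bycfvbycsbycebn" (len 15), cursors c1@3 c2@8 c3@12, authorship 111..222.333...
After op 6 (insert('a')): buffer="bycafvbycasbycaebn" (len 18), cursors c1@4 c2@10 c3@15, authorship 1111..2222.3333...
After op 7 (insert('y')): buffer="bycayfvbycaysbycayebn" (len 21), cursors c1@5 c2@12 c3@18, authorship 11111..22222.33333...

Answer: bycayfvbycaysbycayebn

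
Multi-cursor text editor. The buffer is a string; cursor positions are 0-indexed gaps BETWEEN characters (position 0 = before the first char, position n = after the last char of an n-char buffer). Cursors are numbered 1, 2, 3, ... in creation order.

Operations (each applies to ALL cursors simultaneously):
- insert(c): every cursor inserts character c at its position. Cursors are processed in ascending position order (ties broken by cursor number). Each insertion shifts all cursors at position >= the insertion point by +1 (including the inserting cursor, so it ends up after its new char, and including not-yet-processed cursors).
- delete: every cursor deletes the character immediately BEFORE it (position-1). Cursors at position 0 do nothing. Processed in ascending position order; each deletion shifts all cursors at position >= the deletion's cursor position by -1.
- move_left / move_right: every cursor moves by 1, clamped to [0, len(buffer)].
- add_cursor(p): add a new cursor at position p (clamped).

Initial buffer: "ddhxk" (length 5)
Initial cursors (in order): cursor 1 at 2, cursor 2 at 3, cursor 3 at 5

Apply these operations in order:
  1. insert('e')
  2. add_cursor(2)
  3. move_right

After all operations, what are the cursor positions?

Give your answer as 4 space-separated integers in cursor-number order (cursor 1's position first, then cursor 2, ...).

Answer: 4 6 8 3

Derivation:
After op 1 (insert('e')): buffer="ddehexke" (len 8), cursors c1@3 c2@5 c3@8, authorship ..1.2..3
After op 2 (add_cursor(2)): buffer="ddehexke" (len 8), cursors c4@2 c1@3 c2@5 c3@8, authorship ..1.2..3
After op 3 (move_right): buffer="ddehexke" (len 8), cursors c4@3 c1@4 c2@6 c3@8, authorship ..1.2..3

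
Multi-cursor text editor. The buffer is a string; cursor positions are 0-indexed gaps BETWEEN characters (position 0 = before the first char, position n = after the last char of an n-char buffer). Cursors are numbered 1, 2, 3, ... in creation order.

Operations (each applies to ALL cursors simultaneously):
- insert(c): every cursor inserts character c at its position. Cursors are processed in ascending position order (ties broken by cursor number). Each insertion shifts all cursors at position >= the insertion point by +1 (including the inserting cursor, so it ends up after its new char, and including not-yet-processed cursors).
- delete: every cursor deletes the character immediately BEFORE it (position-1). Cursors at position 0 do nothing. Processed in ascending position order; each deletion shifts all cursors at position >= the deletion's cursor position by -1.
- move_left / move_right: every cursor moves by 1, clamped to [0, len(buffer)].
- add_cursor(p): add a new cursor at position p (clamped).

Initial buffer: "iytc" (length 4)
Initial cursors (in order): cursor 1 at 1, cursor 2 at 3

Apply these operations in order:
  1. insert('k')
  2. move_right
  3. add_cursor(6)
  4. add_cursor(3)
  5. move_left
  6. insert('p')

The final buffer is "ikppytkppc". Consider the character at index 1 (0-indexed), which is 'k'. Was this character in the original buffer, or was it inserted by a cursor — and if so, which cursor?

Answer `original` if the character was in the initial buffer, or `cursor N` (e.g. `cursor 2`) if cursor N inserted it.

Answer: cursor 1

Derivation:
After op 1 (insert('k')): buffer="ikytkc" (len 6), cursors c1@2 c2@5, authorship .1..2.
After op 2 (move_right): buffer="ikytkc" (len 6), cursors c1@3 c2@6, authorship .1..2.
After op 3 (add_cursor(6)): buffer="ikytkc" (len 6), cursors c1@3 c2@6 c3@6, authorship .1..2.
After op 4 (add_cursor(3)): buffer="ikytkc" (len 6), cursors c1@3 c4@3 c2@6 c3@6, authorship .1..2.
After op 5 (move_left): buffer="ikytkc" (len 6), cursors c1@2 c4@2 c2@5 c3@5, authorship .1..2.
After op 6 (insert('p')): buffer="ikppytkppc" (len 10), cursors c1@4 c4@4 c2@9 c3@9, authorship .114..223.
Authorship (.=original, N=cursor N): . 1 1 4 . . 2 2 3 .
Index 1: author = 1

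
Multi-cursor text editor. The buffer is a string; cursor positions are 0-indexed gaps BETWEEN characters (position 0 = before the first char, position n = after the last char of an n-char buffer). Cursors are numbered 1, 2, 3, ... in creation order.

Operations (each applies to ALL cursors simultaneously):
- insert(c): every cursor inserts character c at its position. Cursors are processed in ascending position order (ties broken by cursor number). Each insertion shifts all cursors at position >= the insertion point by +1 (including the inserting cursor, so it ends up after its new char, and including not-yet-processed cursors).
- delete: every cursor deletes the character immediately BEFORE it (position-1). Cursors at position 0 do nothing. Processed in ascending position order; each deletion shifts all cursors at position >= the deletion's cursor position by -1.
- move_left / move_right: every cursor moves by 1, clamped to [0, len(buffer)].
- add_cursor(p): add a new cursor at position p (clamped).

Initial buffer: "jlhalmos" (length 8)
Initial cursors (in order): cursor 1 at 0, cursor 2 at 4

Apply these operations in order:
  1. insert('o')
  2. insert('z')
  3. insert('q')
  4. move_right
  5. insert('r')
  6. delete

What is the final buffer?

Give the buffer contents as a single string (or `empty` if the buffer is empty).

Answer: ozqjlhaozqlmos

Derivation:
After op 1 (insert('o')): buffer="ojlhaolmos" (len 10), cursors c1@1 c2@6, authorship 1....2....
After op 2 (insert('z')): buffer="ozjlhaozlmos" (len 12), cursors c1@2 c2@8, authorship 11....22....
After op 3 (insert('q')): buffer="ozqjlhaozqlmos" (len 14), cursors c1@3 c2@10, authorship 111....222....
After op 4 (move_right): buffer="ozqjlhaozqlmos" (len 14), cursors c1@4 c2@11, authorship 111....222....
After op 5 (insert('r')): buffer="ozqjrlhaozqlrmos" (len 16), cursors c1@5 c2@13, authorship 111.1...222.2...
After op 6 (delete): buffer="ozqjlhaozqlmos" (len 14), cursors c1@4 c2@11, authorship 111....222....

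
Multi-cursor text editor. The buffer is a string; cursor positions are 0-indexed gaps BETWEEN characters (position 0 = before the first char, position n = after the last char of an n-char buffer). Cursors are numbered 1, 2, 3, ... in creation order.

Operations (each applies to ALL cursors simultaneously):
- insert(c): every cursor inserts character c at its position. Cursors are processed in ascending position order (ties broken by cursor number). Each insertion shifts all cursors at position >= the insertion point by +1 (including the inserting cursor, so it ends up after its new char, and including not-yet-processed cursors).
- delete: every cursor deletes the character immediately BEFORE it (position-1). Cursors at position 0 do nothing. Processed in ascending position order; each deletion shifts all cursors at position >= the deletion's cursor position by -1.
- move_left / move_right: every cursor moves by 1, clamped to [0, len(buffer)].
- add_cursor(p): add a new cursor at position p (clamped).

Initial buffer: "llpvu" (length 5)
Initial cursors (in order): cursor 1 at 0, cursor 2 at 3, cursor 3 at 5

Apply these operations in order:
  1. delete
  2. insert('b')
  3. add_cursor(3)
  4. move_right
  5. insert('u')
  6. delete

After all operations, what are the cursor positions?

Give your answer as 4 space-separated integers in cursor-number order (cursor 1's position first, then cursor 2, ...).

Answer: 2 5 6 4

Derivation:
After op 1 (delete): buffer="llv" (len 3), cursors c1@0 c2@2 c3@3, authorship ...
After op 2 (insert('b')): buffer="bllbvb" (len 6), cursors c1@1 c2@4 c3@6, authorship 1..2.3
After op 3 (add_cursor(3)): buffer="bllbvb" (len 6), cursors c1@1 c4@3 c2@4 c3@6, authorship 1..2.3
After op 4 (move_right): buffer="bllbvb" (len 6), cursors c1@2 c4@4 c2@5 c3@6, authorship 1..2.3
After op 5 (insert('u')): buffer="blulbuvubu" (len 10), cursors c1@3 c4@6 c2@8 c3@10, authorship 1.1.24.233
After op 6 (delete): buffer="bllbvb" (len 6), cursors c1@2 c4@4 c2@5 c3@6, authorship 1..2.3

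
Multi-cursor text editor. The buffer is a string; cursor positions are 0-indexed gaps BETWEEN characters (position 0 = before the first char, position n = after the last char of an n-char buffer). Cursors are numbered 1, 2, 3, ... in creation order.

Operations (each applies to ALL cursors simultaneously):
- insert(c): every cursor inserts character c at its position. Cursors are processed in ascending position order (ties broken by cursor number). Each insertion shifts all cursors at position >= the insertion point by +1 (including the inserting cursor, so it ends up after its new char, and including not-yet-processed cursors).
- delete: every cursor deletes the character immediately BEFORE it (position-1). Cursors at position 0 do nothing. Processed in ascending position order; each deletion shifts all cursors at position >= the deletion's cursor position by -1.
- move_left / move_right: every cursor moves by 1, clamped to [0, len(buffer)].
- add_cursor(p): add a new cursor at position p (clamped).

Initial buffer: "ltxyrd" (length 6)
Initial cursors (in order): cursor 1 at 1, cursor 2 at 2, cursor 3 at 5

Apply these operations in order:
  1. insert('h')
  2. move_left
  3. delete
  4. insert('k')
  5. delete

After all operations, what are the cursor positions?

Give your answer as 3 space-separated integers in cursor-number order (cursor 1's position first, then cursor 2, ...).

Answer: 0 1 4

Derivation:
After op 1 (insert('h')): buffer="lhthxyrhd" (len 9), cursors c1@2 c2@4 c3@8, authorship .1.2...3.
After op 2 (move_left): buffer="lhthxyrhd" (len 9), cursors c1@1 c2@3 c3@7, authorship .1.2...3.
After op 3 (delete): buffer="hhxyhd" (len 6), cursors c1@0 c2@1 c3@4, authorship 12..3.
After op 4 (insert('k')): buffer="khkhxykhd" (len 9), cursors c1@1 c2@3 c3@7, authorship 1122..33.
After op 5 (delete): buffer="hhxyhd" (len 6), cursors c1@0 c2@1 c3@4, authorship 12..3.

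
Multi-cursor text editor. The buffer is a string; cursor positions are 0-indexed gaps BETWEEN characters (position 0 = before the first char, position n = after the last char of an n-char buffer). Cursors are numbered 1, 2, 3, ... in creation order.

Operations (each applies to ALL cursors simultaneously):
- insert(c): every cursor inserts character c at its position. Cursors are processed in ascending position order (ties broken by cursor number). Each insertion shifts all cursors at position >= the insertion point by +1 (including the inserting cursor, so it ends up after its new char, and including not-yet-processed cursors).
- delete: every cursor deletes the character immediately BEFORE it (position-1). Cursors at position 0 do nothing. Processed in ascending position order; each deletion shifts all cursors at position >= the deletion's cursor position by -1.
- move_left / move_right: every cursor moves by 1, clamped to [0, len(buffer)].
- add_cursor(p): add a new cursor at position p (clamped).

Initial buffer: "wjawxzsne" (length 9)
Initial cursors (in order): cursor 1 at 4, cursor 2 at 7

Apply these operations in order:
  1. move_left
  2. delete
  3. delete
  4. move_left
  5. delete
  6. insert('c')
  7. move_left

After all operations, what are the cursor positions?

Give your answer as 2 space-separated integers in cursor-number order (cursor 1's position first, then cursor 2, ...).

After op 1 (move_left): buffer="wjawxzsne" (len 9), cursors c1@3 c2@6, authorship .........
After op 2 (delete): buffer="wjwxsne" (len 7), cursors c1@2 c2@4, authorship .......
After op 3 (delete): buffer="wwsne" (len 5), cursors c1@1 c2@2, authorship .....
After op 4 (move_left): buffer="wwsne" (len 5), cursors c1@0 c2@1, authorship .....
After op 5 (delete): buffer="wsne" (len 4), cursors c1@0 c2@0, authorship ....
After op 6 (insert('c')): buffer="ccwsne" (len 6), cursors c1@2 c2@2, authorship 12....
After op 7 (move_left): buffer="ccwsne" (len 6), cursors c1@1 c2@1, authorship 12....

Answer: 1 1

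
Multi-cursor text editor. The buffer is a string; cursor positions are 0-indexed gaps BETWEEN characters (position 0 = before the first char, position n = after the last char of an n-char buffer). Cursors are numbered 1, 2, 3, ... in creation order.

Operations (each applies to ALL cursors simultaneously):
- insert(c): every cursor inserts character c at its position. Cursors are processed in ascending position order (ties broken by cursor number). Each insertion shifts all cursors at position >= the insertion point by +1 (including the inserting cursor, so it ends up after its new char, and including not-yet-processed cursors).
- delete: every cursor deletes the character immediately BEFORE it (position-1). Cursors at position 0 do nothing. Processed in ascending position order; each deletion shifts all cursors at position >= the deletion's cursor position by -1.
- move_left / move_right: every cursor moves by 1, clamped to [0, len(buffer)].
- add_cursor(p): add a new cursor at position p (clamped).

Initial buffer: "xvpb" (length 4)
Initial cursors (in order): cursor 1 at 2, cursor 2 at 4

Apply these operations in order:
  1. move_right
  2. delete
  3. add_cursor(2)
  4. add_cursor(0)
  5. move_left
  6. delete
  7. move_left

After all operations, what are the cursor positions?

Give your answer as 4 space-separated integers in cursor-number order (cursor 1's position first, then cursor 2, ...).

After op 1 (move_right): buffer="xvpb" (len 4), cursors c1@3 c2@4, authorship ....
After op 2 (delete): buffer="xv" (len 2), cursors c1@2 c2@2, authorship ..
After op 3 (add_cursor(2)): buffer="xv" (len 2), cursors c1@2 c2@2 c3@2, authorship ..
After op 4 (add_cursor(0)): buffer="xv" (len 2), cursors c4@0 c1@2 c2@2 c3@2, authorship ..
After op 5 (move_left): buffer="xv" (len 2), cursors c4@0 c1@1 c2@1 c3@1, authorship ..
After op 6 (delete): buffer="v" (len 1), cursors c1@0 c2@0 c3@0 c4@0, authorship .
After op 7 (move_left): buffer="v" (len 1), cursors c1@0 c2@0 c3@0 c4@0, authorship .

Answer: 0 0 0 0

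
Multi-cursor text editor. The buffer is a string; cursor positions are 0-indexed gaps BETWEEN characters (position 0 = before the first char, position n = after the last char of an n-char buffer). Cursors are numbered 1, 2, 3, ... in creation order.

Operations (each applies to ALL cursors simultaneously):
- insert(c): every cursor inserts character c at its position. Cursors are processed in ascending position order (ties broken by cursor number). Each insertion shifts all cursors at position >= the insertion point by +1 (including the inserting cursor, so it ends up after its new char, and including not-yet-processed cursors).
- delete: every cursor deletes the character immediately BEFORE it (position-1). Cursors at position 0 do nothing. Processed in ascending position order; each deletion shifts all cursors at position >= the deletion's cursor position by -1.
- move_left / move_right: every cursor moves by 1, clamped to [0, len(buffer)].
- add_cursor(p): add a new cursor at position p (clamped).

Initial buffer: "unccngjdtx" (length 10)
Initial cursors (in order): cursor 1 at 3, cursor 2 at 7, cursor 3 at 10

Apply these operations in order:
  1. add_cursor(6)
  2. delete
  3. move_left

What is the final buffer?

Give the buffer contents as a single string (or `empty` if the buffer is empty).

Answer: uncndt

Derivation:
After op 1 (add_cursor(6)): buffer="unccngjdtx" (len 10), cursors c1@3 c4@6 c2@7 c3@10, authorship ..........
After op 2 (delete): buffer="uncndt" (len 6), cursors c1@2 c2@4 c4@4 c3@6, authorship ......
After op 3 (move_left): buffer="uncndt" (len 6), cursors c1@1 c2@3 c4@3 c3@5, authorship ......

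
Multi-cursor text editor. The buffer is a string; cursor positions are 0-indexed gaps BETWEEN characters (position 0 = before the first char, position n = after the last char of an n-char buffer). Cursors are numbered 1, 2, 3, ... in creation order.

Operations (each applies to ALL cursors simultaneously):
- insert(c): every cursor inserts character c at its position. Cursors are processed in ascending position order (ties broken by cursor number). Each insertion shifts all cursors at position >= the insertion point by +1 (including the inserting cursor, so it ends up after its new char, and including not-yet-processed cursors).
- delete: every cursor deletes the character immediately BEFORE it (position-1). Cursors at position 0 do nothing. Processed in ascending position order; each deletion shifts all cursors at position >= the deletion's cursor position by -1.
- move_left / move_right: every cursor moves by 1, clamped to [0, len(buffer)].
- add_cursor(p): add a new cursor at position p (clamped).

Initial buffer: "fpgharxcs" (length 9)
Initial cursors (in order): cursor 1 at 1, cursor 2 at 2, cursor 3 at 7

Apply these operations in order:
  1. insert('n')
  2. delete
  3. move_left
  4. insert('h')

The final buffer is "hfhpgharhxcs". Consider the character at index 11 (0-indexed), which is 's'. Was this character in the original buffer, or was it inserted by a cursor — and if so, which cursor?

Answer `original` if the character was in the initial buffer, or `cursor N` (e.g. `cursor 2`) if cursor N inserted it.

After op 1 (insert('n')): buffer="fnpngharxncs" (len 12), cursors c1@2 c2@4 c3@10, authorship .1.2.....3..
After op 2 (delete): buffer="fpgharxcs" (len 9), cursors c1@1 c2@2 c3@7, authorship .........
After op 3 (move_left): buffer="fpgharxcs" (len 9), cursors c1@0 c2@1 c3@6, authorship .........
After op 4 (insert('h')): buffer="hfhpgharhxcs" (len 12), cursors c1@1 c2@3 c3@9, authorship 1.2.....3...
Authorship (.=original, N=cursor N): 1 . 2 . . . . . 3 . . .
Index 11: author = original

Answer: original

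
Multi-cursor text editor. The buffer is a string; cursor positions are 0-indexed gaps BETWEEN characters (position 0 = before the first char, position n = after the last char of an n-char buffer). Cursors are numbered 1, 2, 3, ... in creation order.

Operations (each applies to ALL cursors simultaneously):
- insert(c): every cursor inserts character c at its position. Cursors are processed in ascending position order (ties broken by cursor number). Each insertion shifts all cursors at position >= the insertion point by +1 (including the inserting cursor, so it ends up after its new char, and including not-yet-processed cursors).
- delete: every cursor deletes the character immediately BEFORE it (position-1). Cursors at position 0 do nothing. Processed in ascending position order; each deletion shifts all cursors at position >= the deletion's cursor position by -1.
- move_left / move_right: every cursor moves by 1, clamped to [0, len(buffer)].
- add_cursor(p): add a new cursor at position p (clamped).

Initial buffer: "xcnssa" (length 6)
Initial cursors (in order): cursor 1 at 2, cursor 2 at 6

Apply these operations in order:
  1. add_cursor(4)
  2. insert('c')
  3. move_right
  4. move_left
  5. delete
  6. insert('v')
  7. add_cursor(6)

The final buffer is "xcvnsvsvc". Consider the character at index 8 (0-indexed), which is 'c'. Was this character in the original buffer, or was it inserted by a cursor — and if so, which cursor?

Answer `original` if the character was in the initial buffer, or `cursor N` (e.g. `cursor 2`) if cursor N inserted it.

Answer: cursor 2

Derivation:
After op 1 (add_cursor(4)): buffer="xcnssa" (len 6), cursors c1@2 c3@4 c2@6, authorship ......
After op 2 (insert('c')): buffer="xccnscsac" (len 9), cursors c1@3 c3@6 c2@9, authorship ..1..3..2
After op 3 (move_right): buffer="xccnscsac" (len 9), cursors c1@4 c3@7 c2@9, authorship ..1..3..2
After op 4 (move_left): buffer="xccnscsac" (len 9), cursors c1@3 c3@6 c2@8, authorship ..1..3..2
After op 5 (delete): buffer="xcnssc" (len 6), cursors c1@2 c3@4 c2@5, authorship .....2
After op 6 (insert('v')): buffer="xcvnsvsvc" (len 9), cursors c1@3 c3@6 c2@8, authorship ..1..3.22
After op 7 (add_cursor(6)): buffer="xcvnsvsvc" (len 9), cursors c1@3 c3@6 c4@6 c2@8, authorship ..1..3.22
Authorship (.=original, N=cursor N): . . 1 . . 3 . 2 2
Index 8: author = 2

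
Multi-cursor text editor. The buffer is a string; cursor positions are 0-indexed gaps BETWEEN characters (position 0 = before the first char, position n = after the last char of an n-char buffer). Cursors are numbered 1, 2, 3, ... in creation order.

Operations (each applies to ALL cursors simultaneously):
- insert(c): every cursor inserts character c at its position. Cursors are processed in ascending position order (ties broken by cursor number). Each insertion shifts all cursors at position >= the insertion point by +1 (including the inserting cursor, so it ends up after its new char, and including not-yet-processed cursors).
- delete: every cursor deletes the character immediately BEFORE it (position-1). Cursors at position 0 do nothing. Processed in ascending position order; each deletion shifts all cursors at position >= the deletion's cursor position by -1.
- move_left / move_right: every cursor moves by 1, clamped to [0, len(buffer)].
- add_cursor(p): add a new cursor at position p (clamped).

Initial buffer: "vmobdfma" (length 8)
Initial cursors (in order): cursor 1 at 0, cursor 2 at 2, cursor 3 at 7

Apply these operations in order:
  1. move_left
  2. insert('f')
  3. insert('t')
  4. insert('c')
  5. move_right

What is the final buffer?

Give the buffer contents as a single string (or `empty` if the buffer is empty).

Answer: ftcvftcmobdfftcma

Derivation:
After op 1 (move_left): buffer="vmobdfma" (len 8), cursors c1@0 c2@1 c3@6, authorship ........
After op 2 (insert('f')): buffer="fvfmobdffma" (len 11), cursors c1@1 c2@3 c3@9, authorship 1.2.....3..
After op 3 (insert('t')): buffer="ftvftmobdfftma" (len 14), cursors c1@2 c2@5 c3@12, authorship 11.22.....33..
After op 4 (insert('c')): buffer="ftcvftcmobdfftcma" (len 17), cursors c1@3 c2@7 c3@15, authorship 111.222.....333..
After op 5 (move_right): buffer="ftcvftcmobdfftcma" (len 17), cursors c1@4 c2@8 c3@16, authorship 111.222.....333..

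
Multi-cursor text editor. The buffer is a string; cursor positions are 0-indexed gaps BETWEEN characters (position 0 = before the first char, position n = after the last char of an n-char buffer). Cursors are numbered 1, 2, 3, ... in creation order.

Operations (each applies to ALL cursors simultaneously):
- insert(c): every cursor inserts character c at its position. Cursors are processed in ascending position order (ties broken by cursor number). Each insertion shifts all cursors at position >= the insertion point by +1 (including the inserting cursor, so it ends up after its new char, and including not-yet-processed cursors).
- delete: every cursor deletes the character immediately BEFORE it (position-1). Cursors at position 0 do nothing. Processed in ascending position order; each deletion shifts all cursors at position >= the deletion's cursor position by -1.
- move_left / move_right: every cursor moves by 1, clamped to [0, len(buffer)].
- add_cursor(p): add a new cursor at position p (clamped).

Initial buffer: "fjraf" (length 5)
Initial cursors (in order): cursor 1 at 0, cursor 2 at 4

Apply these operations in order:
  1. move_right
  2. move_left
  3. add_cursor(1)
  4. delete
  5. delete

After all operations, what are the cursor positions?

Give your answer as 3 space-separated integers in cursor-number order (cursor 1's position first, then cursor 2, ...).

Answer: 0 1 0

Derivation:
After op 1 (move_right): buffer="fjraf" (len 5), cursors c1@1 c2@5, authorship .....
After op 2 (move_left): buffer="fjraf" (len 5), cursors c1@0 c2@4, authorship .....
After op 3 (add_cursor(1)): buffer="fjraf" (len 5), cursors c1@0 c3@1 c2@4, authorship .....
After op 4 (delete): buffer="jrf" (len 3), cursors c1@0 c3@0 c2@2, authorship ...
After op 5 (delete): buffer="jf" (len 2), cursors c1@0 c3@0 c2@1, authorship ..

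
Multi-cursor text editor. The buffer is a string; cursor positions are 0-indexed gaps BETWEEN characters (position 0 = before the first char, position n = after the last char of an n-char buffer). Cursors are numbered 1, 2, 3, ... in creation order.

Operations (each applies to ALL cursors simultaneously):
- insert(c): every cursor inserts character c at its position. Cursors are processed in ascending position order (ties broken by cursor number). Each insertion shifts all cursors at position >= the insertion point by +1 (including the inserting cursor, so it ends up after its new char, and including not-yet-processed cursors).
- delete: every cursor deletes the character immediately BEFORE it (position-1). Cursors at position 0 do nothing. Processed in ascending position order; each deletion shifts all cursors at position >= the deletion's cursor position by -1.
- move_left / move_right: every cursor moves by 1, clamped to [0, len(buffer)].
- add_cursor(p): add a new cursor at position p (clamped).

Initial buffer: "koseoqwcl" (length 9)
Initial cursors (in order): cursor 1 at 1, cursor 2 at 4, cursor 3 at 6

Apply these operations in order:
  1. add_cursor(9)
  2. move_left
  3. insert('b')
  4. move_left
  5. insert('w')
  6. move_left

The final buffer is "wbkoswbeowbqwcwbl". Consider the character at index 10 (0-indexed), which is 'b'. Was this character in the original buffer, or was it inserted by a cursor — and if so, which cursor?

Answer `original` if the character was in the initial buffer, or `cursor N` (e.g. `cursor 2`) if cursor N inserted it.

After op 1 (add_cursor(9)): buffer="koseoqwcl" (len 9), cursors c1@1 c2@4 c3@6 c4@9, authorship .........
After op 2 (move_left): buffer="koseoqwcl" (len 9), cursors c1@0 c2@3 c3@5 c4@8, authorship .........
After op 3 (insert('b')): buffer="bkosbeobqwcbl" (len 13), cursors c1@1 c2@5 c3@8 c4@12, authorship 1...2..3...4.
After op 4 (move_left): buffer="bkosbeobqwcbl" (len 13), cursors c1@0 c2@4 c3@7 c4@11, authorship 1...2..3...4.
After op 5 (insert('w')): buffer="wbkoswbeowbqwcwbl" (len 17), cursors c1@1 c2@6 c3@10 c4@15, authorship 11...22..33...44.
After op 6 (move_left): buffer="wbkoswbeowbqwcwbl" (len 17), cursors c1@0 c2@5 c3@9 c4@14, authorship 11...22..33...44.
Authorship (.=original, N=cursor N): 1 1 . . . 2 2 . . 3 3 . . . 4 4 .
Index 10: author = 3

Answer: cursor 3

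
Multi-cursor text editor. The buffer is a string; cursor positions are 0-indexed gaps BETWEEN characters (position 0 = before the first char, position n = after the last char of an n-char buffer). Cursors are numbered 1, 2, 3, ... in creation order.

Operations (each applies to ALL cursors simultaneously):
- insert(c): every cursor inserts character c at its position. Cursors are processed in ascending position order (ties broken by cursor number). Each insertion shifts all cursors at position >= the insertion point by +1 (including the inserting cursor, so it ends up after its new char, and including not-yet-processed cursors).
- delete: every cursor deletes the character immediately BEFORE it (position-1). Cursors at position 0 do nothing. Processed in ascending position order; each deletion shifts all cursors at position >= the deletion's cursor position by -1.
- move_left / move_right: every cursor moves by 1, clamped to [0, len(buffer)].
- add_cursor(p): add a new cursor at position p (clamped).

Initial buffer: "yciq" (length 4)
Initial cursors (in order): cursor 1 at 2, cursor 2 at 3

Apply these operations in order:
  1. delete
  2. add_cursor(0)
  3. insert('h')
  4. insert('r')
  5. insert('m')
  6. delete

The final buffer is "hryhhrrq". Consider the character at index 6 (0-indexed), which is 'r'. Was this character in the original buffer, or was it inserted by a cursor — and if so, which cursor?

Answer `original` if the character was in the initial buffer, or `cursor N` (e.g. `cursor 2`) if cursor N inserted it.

After op 1 (delete): buffer="yq" (len 2), cursors c1@1 c2@1, authorship ..
After op 2 (add_cursor(0)): buffer="yq" (len 2), cursors c3@0 c1@1 c2@1, authorship ..
After op 3 (insert('h')): buffer="hyhhq" (len 5), cursors c3@1 c1@4 c2@4, authorship 3.12.
After op 4 (insert('r')): buffer="hryhhrrq" (len 8), cursors c3@2 c1@7 c2@7, authorship 33.1212.
After op 5 (insert('m')): buffer="hrmyhhrrmmq" (len 11), cursors c3@3 c1@10 c2@10, authorship 333.121212.
After op 6 (delete): buffer="hryhhrrq" (len 8), cursors c3@2 c1@7 c2@7, authorship 33.1212.
Authorship (.=original, N=cursor N): 3 3 . 1 2 1 2 .
Index 6: author = 2

Answer: cursor 2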